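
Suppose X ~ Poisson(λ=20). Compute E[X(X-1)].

E[X(X-1)] = E[X² - X] = E[X²] - E[X]
E[X] = 20
E[X²] = Var(X) + (E[X])² = 20 + (20)² = 420
E[X(X-1)] = 420 - 20 = 400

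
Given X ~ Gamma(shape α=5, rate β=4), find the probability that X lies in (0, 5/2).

P(0 < X < 5/2) = ∫_{0}^{5/2} f(x) dx
where f(x) = \frac{128 x^{4} e^{- 4 x}}{3}
= 1 - \frac{1933}{3 e^{10}}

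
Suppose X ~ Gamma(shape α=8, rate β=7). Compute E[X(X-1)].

E[X(X-1)] = E[X² - X] = E[X²] - E[X]
E[X] = \frac{8}{7}
E[X²] = Var(X) + (E[X])² = \frac{8}{49} + (\frac{8}{7})² = \frac{72}{49}
E[X(X-1)] = \frac{72}{49} - \frac{8}{7} = \frac{16}{49}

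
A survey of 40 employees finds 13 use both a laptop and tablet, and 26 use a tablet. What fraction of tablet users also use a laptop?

P(A ∩ B) = 13/40
P(B) = 26/40 = 13/20
P(A|B) = P(A ∩ B) / P(B) = (13/40) / (13/20) = 1/2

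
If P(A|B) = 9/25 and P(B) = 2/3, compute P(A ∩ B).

By definition, P(A|B) = P(A ∩ B) / P(B)
So P(A ∩ B) = P(A|B) × P(B)
= 9/25 × 2/3
= 6/25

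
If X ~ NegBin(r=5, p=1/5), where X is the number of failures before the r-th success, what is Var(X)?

For X ~ NegBin(r=5, p=1/5), where X is the number of failures before the r-th success:
Var(X) = 100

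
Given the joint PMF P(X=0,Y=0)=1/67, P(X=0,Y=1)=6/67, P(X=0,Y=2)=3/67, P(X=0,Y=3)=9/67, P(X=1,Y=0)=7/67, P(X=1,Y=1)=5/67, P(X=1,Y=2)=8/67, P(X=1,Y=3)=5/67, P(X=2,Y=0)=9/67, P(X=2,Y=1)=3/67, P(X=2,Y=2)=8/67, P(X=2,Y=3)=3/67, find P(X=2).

P(X=2) = P(X=2,Y=0) + P(X=2,Y=1) + P(X=2,Y=2) + P(X=2,Y=3)
= 9/67 + 3/67 + 8/67 + 3/67
= 23/67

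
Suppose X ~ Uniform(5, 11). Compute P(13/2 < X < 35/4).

P(13/2 < X < 35/4) = ∫_{13/2}^{35/4} f(x) dx
where f(x) = \frac{1}{6}
= \frac{3}{8}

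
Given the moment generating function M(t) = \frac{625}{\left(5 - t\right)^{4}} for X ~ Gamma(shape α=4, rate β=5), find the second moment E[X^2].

To find E[X^2], compute M^(2)(0):
M^(1)(t) = \frac{2500}{\left(5 - t\right)^{5}}
M^(2)(t) = \frac{12500}{\left(5 - t\right)^{6}}
M^(2)(0) = \frac{4}{5}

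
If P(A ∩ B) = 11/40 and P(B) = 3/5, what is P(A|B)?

P(A|B) = P(A ∩ B) / P(B)
= (11/40) / (3/5)
= 11/24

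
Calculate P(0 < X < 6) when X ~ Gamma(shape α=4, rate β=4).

P(0 < X < 6) = ∫_{0}^{6} f(x) dx
where f(x) = \frac{128 x^{3} e^{- 4 x}}{3}
= 1 - \frac{2617}{e^{24}}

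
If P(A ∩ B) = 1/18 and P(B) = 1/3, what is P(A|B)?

P(A|B) = P(A ∩ B) / P(B)
= (1/18) / (1/3)
= 1/6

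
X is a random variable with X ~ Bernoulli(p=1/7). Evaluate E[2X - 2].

For X ~ Bernoulli(p=1/7):
E[X] = \frac{1}{7}
E[2X - 2] = 2 × E[X] - 2 = - \frac{12}{7}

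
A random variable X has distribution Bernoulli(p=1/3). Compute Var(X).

For X ~ Bernoulli(p=1/3):
Var(X) = \frac{2}{9}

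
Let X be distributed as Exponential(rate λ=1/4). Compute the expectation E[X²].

Using the identity E[X²] = Var(X) + (E[X])²:
E[X] = 4
Var(X) = 16
E[X²] = 16 + (4)²
= 32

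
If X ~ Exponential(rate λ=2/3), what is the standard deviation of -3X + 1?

For X ~ Exponential(rate λ=2/3):
Var(X) = \frac{9}{4}
SD(X) = √(Var(X)) = √(\frac{9}{4}) = \frac{3}{2}
SD(-3X + 1) = |-3| × SD(X) = 3 × \frac{3}{2} = \frac{9}{2}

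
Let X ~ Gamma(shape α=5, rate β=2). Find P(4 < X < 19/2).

P(4 < X < 19/2) = ∫_{4}^{19/2} f(x) dx
where f(x) = \frac{4 x^{4} e^{- 2 x}}{3}
= \frac{11 \left(-14779 + 648 e^{11}\right)}{24 e^{19}}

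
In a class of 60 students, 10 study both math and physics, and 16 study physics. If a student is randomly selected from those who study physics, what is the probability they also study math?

P(A ∩ B) = 10/60 = 1/6
P(B) = 16/60 = 4/15
P(A|B) = P(A ∩ B) / P(B) = (1/6) / (4/15) = 5/8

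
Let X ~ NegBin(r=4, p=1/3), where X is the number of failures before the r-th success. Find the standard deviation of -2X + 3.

For X ~ NegBin(r=4, p=1/3), where X is the number of failures before the r-th success:
Var(X) = 24
SD(X) = √(Var(X)) = √(24) = 2 \sqrt{6}
SD(-2X + 3) = |-2| × SD(X) = 2 × 2 \sqrt{6} = 4 \sqrt{6}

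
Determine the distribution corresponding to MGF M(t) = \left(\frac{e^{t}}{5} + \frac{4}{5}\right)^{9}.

The MGF M(t) = \left(\frac{e^{t}}{5} + \frac{4}{5}\right)^{9} is the standard form for the Binomial distribution.
Comparing with the known MGF formula identifies: Binomial(n=9, p=1/5)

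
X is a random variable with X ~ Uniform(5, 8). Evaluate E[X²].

Using the identity E[X²] = Var(X) + (E[X])²:
E[X] = \frac{13}{2}
Var(X) = \frac{3}{4}
E[X²] = \frac{3}{4} + (\frac{13}{2})²
= 43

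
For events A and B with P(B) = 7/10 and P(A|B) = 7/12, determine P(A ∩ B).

By definition, P(A|B) = P(A ∩ B) / P(B)
So P(A ∩ B) = P(A|B) × P(B)
= 7/12 × 7/10
= 49/120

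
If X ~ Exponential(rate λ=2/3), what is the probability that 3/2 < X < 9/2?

P(3/2 < X < 9/2) = ∫_{3/2}^{9/2} f(x) dx
where f(x) = \frac{2 e^{- \frac{2 x}{3}}}{3}
= - \frac{1 - e^{2}}{e^{3}}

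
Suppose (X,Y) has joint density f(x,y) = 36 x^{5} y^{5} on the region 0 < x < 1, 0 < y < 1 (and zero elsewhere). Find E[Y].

E[Y] = ∫_0^1 ∫_0^1 y × f(x,y) dx dy
= \frac{6}{7}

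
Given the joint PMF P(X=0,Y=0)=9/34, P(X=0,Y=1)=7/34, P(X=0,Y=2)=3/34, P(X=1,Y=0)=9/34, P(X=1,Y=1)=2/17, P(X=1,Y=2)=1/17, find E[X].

First find marginal of X:
P(X=0) = 19/34
P(X=1) = 15/34
E[X] = 0 × 19/34 + 1 × 15/34 = 15/34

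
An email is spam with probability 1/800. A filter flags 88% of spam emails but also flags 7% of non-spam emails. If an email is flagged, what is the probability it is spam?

Let D = the rare event, + = positive/flagged.
P(D) = 1/800
P(+|D) = 88/100 = 22/25
P(+|D') = 7/100
P(+) = P(+|D)P(D) + P(+|D')P(D')
     = \frac{22}{25} × \frac{1}{800} + \frac{7}{100} × \frac{799}{800}
     = \frac{5681}{80000}
P(D|+) = P(+|D)P(D)/P(+) = \frac{88}{5681}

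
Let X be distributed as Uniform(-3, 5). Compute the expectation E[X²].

Using the identity E[X²] = Var(X) + (E[X])²:
E[X] = 1
Var(X) = \frac{16}{3}
E[X²] = \frac{16}{3} + (1)²
= \frac{19}{3}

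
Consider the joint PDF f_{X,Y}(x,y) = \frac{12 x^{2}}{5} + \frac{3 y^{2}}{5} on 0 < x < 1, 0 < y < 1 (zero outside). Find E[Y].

E[Y] = ∫_0^1 ∫_0^1 y × f(x,y) dx dy
= \frac{11}{20}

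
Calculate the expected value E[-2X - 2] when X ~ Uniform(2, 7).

For X ~ Uniform(2, 7):
E[X] = \frac{9}{2}
E[-2X - 2] = -2 × E[X] - 2 = -11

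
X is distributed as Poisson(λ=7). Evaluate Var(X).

For X ~ Poisson(λ=7):
Var(X) = 7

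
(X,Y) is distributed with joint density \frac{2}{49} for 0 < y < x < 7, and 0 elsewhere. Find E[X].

f_X(x) = ∫_0^x \frac{2}{49} dy = \frac{2 x}{49}
E[X] = ∫_0^7 x × (\frac{2 x}{49}) dx = \frac{14}{3}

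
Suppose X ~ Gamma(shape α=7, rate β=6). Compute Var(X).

For X ~ Gamma(shape α=7, rate β=6):
Var(X) = \frac{7}{36}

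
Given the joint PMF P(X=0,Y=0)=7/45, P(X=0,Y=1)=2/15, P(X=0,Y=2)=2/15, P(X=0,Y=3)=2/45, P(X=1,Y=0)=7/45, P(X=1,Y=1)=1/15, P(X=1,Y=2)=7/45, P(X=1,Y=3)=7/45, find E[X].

First find marginal of X:
P(X=0) = 7/15
P(X=1) = 8/15
E[X] = 0 × 7/15 + 1 × 8/15 = 8/15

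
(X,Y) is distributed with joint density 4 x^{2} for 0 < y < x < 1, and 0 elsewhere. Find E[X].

f_X(x) = ∫_0^x 4 x^{2} dy = 4 x^{3}
E[X] = ∫_0^1 x × (4 x^{3}) dx = \frac{4}{5}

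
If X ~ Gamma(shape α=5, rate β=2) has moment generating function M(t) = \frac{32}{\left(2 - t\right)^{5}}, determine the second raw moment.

To find E[X^2], compute M^(2)(0):
M^(1)(t) = \frac{160}{\left(2 - t\right)^{6}}
M^(2)(t) = \frac{960}{\left(2 - t\right)^{7}}
M^(2)(0) = \frac{15}{2}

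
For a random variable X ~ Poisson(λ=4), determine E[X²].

Using the identity E[X²] = Var(X) + (E[X])²:
E[X] = 4
Var(X) = 4
E[X²] = 4 + (4)²
= 20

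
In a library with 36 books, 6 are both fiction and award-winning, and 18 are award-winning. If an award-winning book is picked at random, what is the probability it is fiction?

P(A ∩ B) = 6/36 = 1/6
P(B) = 18/36 = 1/2
P(A|B) = P(A ∩ B) / P(B) = (1/6) / (1/2) = 1/3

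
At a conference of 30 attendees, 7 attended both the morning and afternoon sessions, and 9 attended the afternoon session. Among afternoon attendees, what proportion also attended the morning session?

P(A ∩ B) = 7/30
P(B) = 9/30 = 3/10
P(A|B) = P(A ∩ B) / P(B) = (7/30) / (3/10) = 7/9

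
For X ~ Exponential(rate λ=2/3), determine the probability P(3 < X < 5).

P(3 < X < 5) = ∫_{3}^{5} f(x) dx
where f(x) = \frac{2 e^{- \frac{2 x}{3}}}{3}
= - \frac{1}{e^{\frac{10}{3}}} + e^{-2}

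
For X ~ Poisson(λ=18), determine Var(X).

For X ~ Poisson(λ=18):
Var(X) = 18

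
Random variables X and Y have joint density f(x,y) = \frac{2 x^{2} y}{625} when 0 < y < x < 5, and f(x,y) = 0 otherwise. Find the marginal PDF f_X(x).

f_X(x) = ∫_0^x \frac{2 x^{2} y}{625} dy = \frac{x^{4}}{625}
for 0 < x < 5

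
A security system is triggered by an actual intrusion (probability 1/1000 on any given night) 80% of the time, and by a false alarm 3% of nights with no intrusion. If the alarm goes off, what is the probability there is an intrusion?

Let D = the rare event, + = positive/flagged.
P(D) = 1/1000
P(+|D) = 80/100 = 4/5
P(+|D') = 3/100
P(+) = P(+|D)P(D) + P(+|D')P(D')
     = \frac{4}{5} × \frac{1}{1000} + \frac{3}{100} × \frac{999}{1000}
     = \frac{3077}{100000}
P(D|+) = P(+|D)P(D)/P(+) = \frac{80}{3077}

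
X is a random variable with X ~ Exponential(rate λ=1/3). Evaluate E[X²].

Using the identity E[X²] = Var(X) + (E[X])²:
E[X] = 3
Var(X) = 9
E[X²] = 9 + (3)²
= 18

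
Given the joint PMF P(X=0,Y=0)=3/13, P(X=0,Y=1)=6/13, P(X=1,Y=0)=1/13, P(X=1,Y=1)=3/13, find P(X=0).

P(X=0) = P(X=0,Y=0) + P(X=0,Y=1)
= 3/13 + 6/13
= 9/13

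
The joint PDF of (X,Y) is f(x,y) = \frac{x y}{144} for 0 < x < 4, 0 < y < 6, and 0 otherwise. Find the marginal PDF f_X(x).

f_X(x) = ∫_0^6 f(x,y) dy
= ∫_0^6 \frac{x y}{144} dy
= \frac{x}{8} for 0 < x < 4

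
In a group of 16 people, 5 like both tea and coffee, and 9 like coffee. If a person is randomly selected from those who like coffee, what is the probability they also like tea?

P(A ∩ B) = 5/16
P(B) = 9/16
P(A|B) = P(A ∩ B) / P(B) = (5/16) / (9/16) = 5/9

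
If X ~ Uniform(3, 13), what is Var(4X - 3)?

For X ~ Uniform(3, 13):
Var(X) = \frac{25}{3}
Var(4X - 3) = (4)² × Var(X) = 16 × \frac{25}{3} = \frac{400}{3}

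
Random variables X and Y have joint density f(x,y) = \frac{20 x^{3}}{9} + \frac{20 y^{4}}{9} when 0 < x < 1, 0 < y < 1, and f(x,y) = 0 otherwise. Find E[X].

E[X] = ∫_0^1 ∫_0^1 x × f(x,y) dy dx
= ∫_0^1 ∫_0^1 x × (\frac{20 x^{3}}{9} + \frac{20 y^{4}}{9}) dy dx
= \frac{2}{3}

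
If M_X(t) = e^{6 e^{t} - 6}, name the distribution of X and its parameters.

The MGF M(t) = e^{6 e^{t} - 6} is the standard form for the Poisson distribution.
Comparing with the known MGF formula identifies: Poisson(λ=6)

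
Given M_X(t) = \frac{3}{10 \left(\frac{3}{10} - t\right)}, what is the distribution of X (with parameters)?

The MGF M(t) = \frac{3}{10 \left(\frac{3}{10} - t\right)} is the standard form for the Exponential distribution.
Comparing with the known MGF formula identifies: Exponential(rate λ=3/10)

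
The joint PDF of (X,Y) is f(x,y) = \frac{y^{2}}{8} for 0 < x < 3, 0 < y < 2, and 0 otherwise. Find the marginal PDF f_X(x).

f_X(x) = ∫_0^2 f(x,y) dy
= ∫_0^2 \frac{y^{2}}{8} dy
= \frac{1}{3} for 0 < x < 3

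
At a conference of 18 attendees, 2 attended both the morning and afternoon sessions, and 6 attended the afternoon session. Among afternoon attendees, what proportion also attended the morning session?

P(A ∩ B) = 2/18 = 1/9
P(B) = 6/18 = 1/3
P(A|B) = P(A ∩ B) / P(B) = (1/9) / (1/3) = 1/3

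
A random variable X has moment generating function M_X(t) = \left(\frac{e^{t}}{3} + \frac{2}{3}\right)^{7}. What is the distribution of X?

The MGF M(t) = \left(\frac{e^{t}}{3} + \frac{2}{3}\right)^{7} is the standard form for the Binomial distribution.
Comparing with the known MGF formula identifies: Binomial(n=7, p=1/3)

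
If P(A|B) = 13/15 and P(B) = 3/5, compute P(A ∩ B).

By definition, P(A|B) = P(A ∩ B) / P(B)
So P(A ∩ B) = P(A|B) × P(B)
= 13/15 × 3/5
= 13/25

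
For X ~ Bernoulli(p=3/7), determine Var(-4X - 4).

For X ~ Bernoulli(p=3/7):
Var(X) = \frac{12}{49}
Var(-4X - 4) = (-4)² × Var(X) = 16 × \frac{12}{49} = \frac{192}{49}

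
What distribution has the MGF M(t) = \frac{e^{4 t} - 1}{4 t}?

The MGF M(t) = \frac{e^{4 t} - 1}{4 t} is the standard form for the Uniform distribution.
Comparing with the known MGF formula identifies: Uniform(0, 4)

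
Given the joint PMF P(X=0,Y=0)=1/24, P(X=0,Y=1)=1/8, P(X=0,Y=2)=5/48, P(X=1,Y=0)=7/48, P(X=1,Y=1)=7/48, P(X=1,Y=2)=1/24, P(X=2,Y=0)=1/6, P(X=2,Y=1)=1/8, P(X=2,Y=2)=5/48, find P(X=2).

P(X=2) = P(X=2,Y=0) + P(X=2,Y=1) + P(X=2,Y=2)
= 1/6 + 1/8 + 5/48
= 19/48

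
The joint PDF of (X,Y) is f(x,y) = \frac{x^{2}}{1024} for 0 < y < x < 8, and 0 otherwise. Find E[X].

f_X(x) = ∫_0^x \frac{x^{2}}{1024} dy = \frac{x^{3}}{1024}
E[X] = ∫_0^8 x × (\frac{x^{3}}{1024}) dx = \frac{32}{5}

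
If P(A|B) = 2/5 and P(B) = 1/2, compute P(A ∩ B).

By definition, P(A|B) = P(A ∩ B) / P(B)
So P(A ∩ B) = P(A|B) × P(B)
= 2/5 × 1/2
= 1/5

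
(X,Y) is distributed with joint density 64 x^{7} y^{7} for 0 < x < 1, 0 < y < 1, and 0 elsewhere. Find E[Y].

E[Y] = ∫_0^1 ∫_0^1 y × f(x,y) dx dy
= \frac{8}{9}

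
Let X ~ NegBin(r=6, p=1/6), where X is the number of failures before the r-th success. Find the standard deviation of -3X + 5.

For X ~ NegBin(r=6, p=1/6), where X is the number of failures before the r-th success:
Var(X) = 180
SD(X) = √(Var(X)) = √(180) = 6 \sqrt{5}
SD(-3X + 5) = |-3| × SD(X) = 3 × 6 \sqrt{5} = 18 \sqrt{5}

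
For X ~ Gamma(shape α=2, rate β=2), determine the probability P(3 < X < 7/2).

P(3 < X < 7/2) = ∫_{3}^{7/2} f(x) dx
where f(x) = 4 x e^{- 2 x}
= \frac{-8 + 7 e}{e^{7}}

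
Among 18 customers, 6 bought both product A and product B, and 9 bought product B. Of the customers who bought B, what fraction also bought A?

P(A ∩ B) = 6/18 = 1/3
P(B) = 9/18 = 1/2
P(A|B) = P(A ∩ B) / P(B) = (1/3) / (1/2) = 2/3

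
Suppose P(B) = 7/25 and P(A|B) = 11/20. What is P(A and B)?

By definition, P(A|B) = P(A ∩ B) / P(B)
So P(A ∩ B) = P(A|B) × P(B)
= 11/20 × 7/25
= 77/500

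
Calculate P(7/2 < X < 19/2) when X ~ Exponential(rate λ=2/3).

P(7/2 < X < 19/2) = ∫_{7/2}^{19/2} f(x) dx
where f(x) = \frac{2 e^{- \frac{2 x}{3}}}{3}
= - \frac{1 - e^{4}}{e^{\frac{19}{3}}}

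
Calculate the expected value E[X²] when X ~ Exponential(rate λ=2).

Using the identity E[X²] = Var(X) + (E[X])²:
E[X] = \frac{1}{2}
Var(X) = \frac{1}{4}
E[X²] = \frac{1}{4} + (\frac{1}{2})²
= \frac{1}{2}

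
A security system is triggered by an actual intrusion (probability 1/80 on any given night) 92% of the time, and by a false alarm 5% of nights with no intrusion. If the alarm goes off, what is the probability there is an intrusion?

Let D = the rare event, + = positive/flagged.
P(D) = 1/80
P(+|D) = 92/100 = 23/25
P(+|D') = 5/100 = 1/20
P(+) = P(+|D)P(D) + P(+|D')P(D')
     = \frac{23}{25} × \frac{1}{80} + \frac{1}{20} × \frac{79}{80}
     = \frac{487}{8000}
P(D|+) = P(+|D)P(D)/P(+) = \frac{92}{487}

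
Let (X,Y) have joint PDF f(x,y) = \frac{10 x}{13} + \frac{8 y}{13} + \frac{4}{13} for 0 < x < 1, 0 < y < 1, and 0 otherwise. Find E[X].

E[X] = ∫_0^1 ∫_0^1 x × f(x,y) dy dx
= ∫_0^1 ∫_0^1 x × (\frac{10 x}{13} + \frac{8 y}{13} + \frac{4}{13}) dy dx
= \frac{22}{39}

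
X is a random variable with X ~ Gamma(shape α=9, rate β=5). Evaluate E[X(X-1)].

E[X(X-1)] = E[X² - X] = E[X²] - E[X]
E[X] = \frac{9}{5}
E[X²] = Var(X) + (E[X])² = \frac{9}{25} + (\frac{9}{5})² = \frac{18}{5}
E[X(X-1)] = \frac{18}{5} - \frac{9}{5} = \frac{9}{5}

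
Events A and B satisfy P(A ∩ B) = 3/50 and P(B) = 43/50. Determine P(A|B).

P(A|B) = P(A ∩ B) / P(B)
= (3/50) / (43/50)
= 3/43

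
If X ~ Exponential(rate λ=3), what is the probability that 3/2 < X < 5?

P(3/2 < X < 5) = ∫_{3/2}^{5} f(x) dx
where f(x) = 3 e^{- 3 x}
= - \frac{1}{e^{15}} + e^{- \frac{9}{2}}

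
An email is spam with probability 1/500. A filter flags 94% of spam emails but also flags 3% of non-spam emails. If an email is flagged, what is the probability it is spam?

Let D = the rare event, + = positive/flagged.
P(D) = 1/500
P(+|D) = 94/100 = 47/50
P(+|D') = 3/100
P(+) = P(+|D)P(D) + P(+|D')P(D')
     = \frac{47}{50} × \frac{1}{500} + \frac{3}{100} × \frac{499}{500}
     = \frac{1591}{50000}
P(D|+) = P(+|D)P(D)/P(+) = \frac{94}{1591}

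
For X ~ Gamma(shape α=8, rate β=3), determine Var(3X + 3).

For X ~ Gamma(shape α=8, rate β=3):
Var(X) = \frac{8}{9}
Var(3X + 3) = (3)² × Var(X) = 9 × \frac{8}{9} = 8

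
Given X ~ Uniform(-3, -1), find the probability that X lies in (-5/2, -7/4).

P(-5/2 < X < -7/4) = ∫_{-5/2}^{-7/4} f(x) dx
where f(x) = \frac{1}{2}
= \frac{3}{8}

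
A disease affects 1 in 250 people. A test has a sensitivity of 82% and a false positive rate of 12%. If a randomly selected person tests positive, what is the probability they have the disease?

Let D = the rare event, + = positive/flagged.
P(D) = 1/250
P(+|D) = 82/100 = 41/50
P(+|D') = 12/100 = 3/25
P(+) = P(+|D)P(D) + P(+|D')P(D')
     = \frac{41}{50} × \frac{1}{250} + \frac{3}{25} × \frac{249}{250}
     = \frac{307}{2500}
P(D|+) = P(+|D)P(D)/P(+) = \frac{41}{1535}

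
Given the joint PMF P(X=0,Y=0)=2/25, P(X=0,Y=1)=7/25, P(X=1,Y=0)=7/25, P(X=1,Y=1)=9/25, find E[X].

First find marginal of X:
P(X=0) = 9/25
P(X=1) = 16/25
E[X] = 0 × 9/25 + 1 × 16/25 = 16/25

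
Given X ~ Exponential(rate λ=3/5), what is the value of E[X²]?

Using the identity E[X²] = Var(X) + (E[X])²:
E[X] = \frac{5}{3}
Var(X) = \frac{25}{9}
E[X²] = \frac{25}{9} + (\frac{5}{3})²
= \frac{50}{9}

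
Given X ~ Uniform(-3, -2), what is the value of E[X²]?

Using the identity E[X²] = Var(X) + (E[X])²:
E[X] = - \frac{5}{2}
Var(X) = \frac{1}{12}
E[X²] = \frac{1}{12} + (- \frac{5}{2})²
= \frac{19}{3}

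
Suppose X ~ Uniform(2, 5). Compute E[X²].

Using the identity E[X²] = Var(X) + (E[X])²:
E[X] = \frac{7}{2}
Var(X) = \frac{3}{4}
E[X²] = \frac{3}{4} + (\frac{7}{2})²
= 13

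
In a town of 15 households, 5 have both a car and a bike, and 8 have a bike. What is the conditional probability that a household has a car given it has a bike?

P(A ∩ B) = 5/15 = 1/3
P(B) = 8/15
P(A|B) = P(A ∩ B) / P(B) = (1/3) / (8/15) = 5/8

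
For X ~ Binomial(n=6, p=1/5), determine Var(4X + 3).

For X ~ Binomial(n=6, p=1/5):
Var(X) = \frac{24}{25}
Var(4X + 3) = (4)² × Var(X) = 16 × \frac{24}{25} = \frac{384}{25}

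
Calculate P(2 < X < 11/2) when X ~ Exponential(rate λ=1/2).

P(2 < X < 11/2) = ∫_{2}^{11/2} f(x) dx
where f(x) = \frac{e^{- \frac{x}{2}}}{2}
= - \frac{1}{e^{\frac{11}{4}}} + e^{-1}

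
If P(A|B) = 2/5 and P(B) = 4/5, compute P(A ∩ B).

By definition, P(A|B) = P(A ∩ B) / P(B)
So P(A ∩ B) = P(A|B) × P(B)
= 2/5 × 4/5
= 8/25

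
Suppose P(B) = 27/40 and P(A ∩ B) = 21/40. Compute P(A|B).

P(A|B) = P(A ∩ B) / P(B)
= (21/40) / (27/40)
= 7/9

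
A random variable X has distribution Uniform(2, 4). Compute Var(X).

For X ~ Uniform(2, 4):
Var(X) = \frac{1}{3}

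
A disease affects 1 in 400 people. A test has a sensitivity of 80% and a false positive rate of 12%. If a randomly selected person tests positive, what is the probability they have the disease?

Let D = the rare event, + = positive/flagged.
P(D) = 1/400
P(+|D) = 80/100 = 4/5
P(+|D') = 12/100 = 3/25
P(+) = P(+|D)P(D) + P(+|D')P(D')
     = \frac{4}{5} × \frac{1}{400} + \frac{3}{25} × \frac{399}{400}
     = \frac{1217}{10000}
P(D|+) = P(+|D)P(D)/P(+) = \frac{20}{1217}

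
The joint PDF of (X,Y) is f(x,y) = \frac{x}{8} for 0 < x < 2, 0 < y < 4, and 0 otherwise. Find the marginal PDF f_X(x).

f_X(x) = ∫_0^4 f(x,y) dy
= ∫_0^4 \frac{x}{8} dy
= \frac{x}{2} for 0 < x < 2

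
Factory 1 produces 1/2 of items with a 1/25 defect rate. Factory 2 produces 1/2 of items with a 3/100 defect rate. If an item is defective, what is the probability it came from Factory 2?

Using Bayes' theorem:
P(F1) = 1/2, P(D|F1) = 1/25
P(F2) = 1/2, P(D|F2) = 3/100
P(D) = P(D|F1)P(F1) + P(D|F2)P(F2)
     = \frac{7}{200}
P(F2|D) = P(D|F2)P(F2) / P(D)
= \frac{3}{7}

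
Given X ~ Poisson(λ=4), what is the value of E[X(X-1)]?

E[X(X-1)] = E[X² - X] = E[X²] - E[X]
E[X] = 4
E[X²] = Var(X) + (E[X])² = 4 + (4)² = 20
E[X(X-1)] = 20 - 4 = 16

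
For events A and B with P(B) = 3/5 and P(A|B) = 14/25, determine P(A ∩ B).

By definition, P(A|B) = P(A ∩ B) / P(B)
So P(A ∩ B) = P(A|B) × P(B)
= 14/25 × 3/5
= 42/125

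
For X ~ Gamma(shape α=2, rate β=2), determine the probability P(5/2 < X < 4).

P(5/2 < X < 4) = ∫_{5/2}^{4} f(x) dx
where f(x) = 4 x e^{- 2 x}
= \frac{3 \left(-3 + 2 e^{3}\right)}{e^{8}}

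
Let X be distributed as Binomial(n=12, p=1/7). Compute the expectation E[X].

For X ~ Binomial(n=12, p=1/7), the expected value is:
E[X] = \frac{12}{7}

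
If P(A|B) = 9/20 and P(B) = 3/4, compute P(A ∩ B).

By definition, P(A|B) = P(A ∩ B) / P(B)
So P(A ∩ B) = P(A|B) × P(B)
= 9/20 × 3/4
= 27/80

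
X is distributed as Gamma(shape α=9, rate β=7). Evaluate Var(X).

For X ~ Gamma(shape α=9, rate β=7):
Var(X) = \frac{9}{49}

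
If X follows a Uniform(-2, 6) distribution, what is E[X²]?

Using the identity E[X²] = Var(X) + (E[X])²:
E[X] = 2
Var(X) = \frac{16}{3}
E[X²] = \frac{16}{3} + (2)²
= \frac{28}{3}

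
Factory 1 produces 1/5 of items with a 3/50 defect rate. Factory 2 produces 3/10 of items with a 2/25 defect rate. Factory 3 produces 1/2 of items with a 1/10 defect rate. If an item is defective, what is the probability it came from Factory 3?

Using Bayes' theorem:
P(F1) = 1/5, P(D|F1) = 3/50
P(F2) = 3/10, P(D|F2) = 2/25
P(F3) = 1/2, P(D|F3) = 1/10
P(D) = P(D|F1)P(F1) + P(D|F2)P(F2) + P(D|F3)P(F3)
     = \frac{43}{500}
P(F3|D) = P(D|F3)P(F3) / P(D)
= \frac{25}{43}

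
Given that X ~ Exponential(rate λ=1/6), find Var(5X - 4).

For X ~ Exponential(rate λ=1/6):
Var(X) = 36
Var(5X - 4) = (5)² × Var(X) = 25 × 36 = 900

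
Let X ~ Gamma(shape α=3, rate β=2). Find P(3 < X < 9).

P(3 < X < 9) = ∫_{3}^{9} f(x) dx
where f(x) = 4 x^{2} e^{- 2 x}
= \frac{-181 + 25 e^{12}}{e^{18}}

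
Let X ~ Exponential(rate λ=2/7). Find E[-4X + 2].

For X ~ Exponential(rate λ=2/7):
E[X] = \frac{7}{2}
E[-4X + 2] = -4 × E[X] + 2 = -12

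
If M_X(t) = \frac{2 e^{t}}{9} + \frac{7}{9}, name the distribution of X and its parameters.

The MGF M(t) = \frac{2 e^{t}}{9} + \frac{7}{9} is the standard form for the Bernoulli distribution.
Comparing with the known MGF formula identifies: Bernoulli(p=2/9)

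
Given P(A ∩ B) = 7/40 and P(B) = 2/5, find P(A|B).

P(A|B) = P(A ∩ B) / P(B)
= (7/40) / (2/5)
= 7/16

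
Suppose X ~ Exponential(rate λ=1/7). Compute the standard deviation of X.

For X ~ Exponential(rate λ=1/7):
Var(X) = 49
SD(X) = √(Var(X)) = √(49) = 7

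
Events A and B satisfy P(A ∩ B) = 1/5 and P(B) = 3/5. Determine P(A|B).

P(A|B) = P(A ∩ B) / P(B)
= (1/5) / (3/5)
= 1/3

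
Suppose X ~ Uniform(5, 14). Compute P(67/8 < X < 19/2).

P(67/8 < X < 19/2) = ∫_{67/8}^{19/2} f(x) dx
where f(x) = \frac{1}{9}
= \frac{1}{8}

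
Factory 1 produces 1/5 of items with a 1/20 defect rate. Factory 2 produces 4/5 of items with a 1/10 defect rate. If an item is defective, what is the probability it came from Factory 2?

Using Bayes' theorem:
P(F1) = 1/5, P(D|F1) = 1/20
P(F2) = 4/5, P(D|F2) = 1/10
P(D) = P(D|F1)P(F1) + P(D|F2)P(F2)
     = \frac{9}{100}
P(F2|D) = P(D|F2)P(F2) / P(D)
= \frac{8}{9}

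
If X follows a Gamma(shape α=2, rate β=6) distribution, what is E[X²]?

Using the identity E[X²] = Var(X) + (E[X])²:
E[X] = \frac{1}{3}
Var(X) = \frac{1}{18}
E[X²] = \frac{1}{18} + (\frac{1}{3})²
= \frac{1}{6}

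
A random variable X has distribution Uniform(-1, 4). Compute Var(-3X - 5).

For X ~ Uniform(-1, 4):
Var(X) = \frac{25}{12}
Var(-3X - 5) = (-3)² × Var(X) = 9 × \frac{25}{12} = \frac{75}{4}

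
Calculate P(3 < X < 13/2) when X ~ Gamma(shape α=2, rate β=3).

P(3 < X < 13/2) = ∫_{3}^{13/2} f(x) dx
where f(x) = 9 x e^{- 3 x}
= - \frac{41}{2 e^{\frac{39}{2}}} + \frac{10}{e^{9}}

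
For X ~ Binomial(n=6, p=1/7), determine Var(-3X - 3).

For X ~ Binomial(n=6, p=1/7):
Var(X) = \frac{36}{49}
Var(-3X - 3) = (-3)² × Var(X) = 9 × \frac{36}{49} = \frac{324}{49}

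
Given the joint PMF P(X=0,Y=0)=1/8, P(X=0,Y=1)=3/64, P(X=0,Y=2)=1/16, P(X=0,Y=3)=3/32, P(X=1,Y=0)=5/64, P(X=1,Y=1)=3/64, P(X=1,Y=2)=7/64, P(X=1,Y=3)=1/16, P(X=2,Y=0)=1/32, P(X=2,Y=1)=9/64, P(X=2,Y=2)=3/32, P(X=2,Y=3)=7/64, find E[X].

First find marginal of X:
P(X=0) = 21/64
P(X=1) = 19/64
P(X=2) = 3/8
E[X] = 0 × 21/64 + 1 × 19/64 + 2 × 3/8 = 67/64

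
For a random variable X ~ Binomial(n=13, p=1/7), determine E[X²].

Using the identity E[X²] = Var(X) + (E[X])²:
E[X] = \frac{13}{7}
Var(X) = \frac{78}{49}
E[X²] = \frac{78}{49} + (\frac{13}{7})²
= \frac{247}{49}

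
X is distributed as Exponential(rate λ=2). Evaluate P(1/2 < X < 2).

P(1/2 < X < 2) = ∫_{1/2}^{2} f(x) dx
where f(x) = 2 e^{- 2 x}
= - \frac{1 - e^{3}}{e^{4}}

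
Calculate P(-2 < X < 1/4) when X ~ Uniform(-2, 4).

P(-2 < X < 1/4) = ∫_{-2}^{1/4} f(x) dx
where f(x) = \frac{1}{6}
= \frac{3}{8}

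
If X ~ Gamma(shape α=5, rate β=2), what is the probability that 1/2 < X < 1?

P(1/2 < X < 1) = ∫_{1/2}^{1} f(x) dx
where f(x) = \frac{4 x^{4} e^{- 2 x}}{3}
= \frac{-168 + 65 e}{24 e^{2}}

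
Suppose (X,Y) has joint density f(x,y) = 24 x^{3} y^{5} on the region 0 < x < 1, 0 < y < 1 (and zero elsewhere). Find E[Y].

E[Y] = ∫_0^1 ∫_0^1 y × f(x,y) dx dy
= \frac{6}{7}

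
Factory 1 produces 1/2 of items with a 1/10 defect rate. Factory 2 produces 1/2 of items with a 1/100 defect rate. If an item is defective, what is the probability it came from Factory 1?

Using Bayes' theorem:
P(F1) = 1/2, P(D|F1) = 1/10
P(F2) = 1/2, P(D|F2) = 1/100
P(D) = P(D|F1)P(F1) + P(D|F2)P(F2)
     = \frac{11}{200}
P(F1|D) = P(D|F1)P(F1) / P(D)
= \frac{10}{11}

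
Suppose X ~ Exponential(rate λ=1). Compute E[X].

For X ~ Exponential(rate λ=1), the expected value is:
E[X] = 1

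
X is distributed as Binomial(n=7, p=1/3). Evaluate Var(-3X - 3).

For X ~ Binomial(n=7, p=1/3):
Var(X) = \frac{14}{9}
Var(-3X - 3) = (-3)² × Var(X) = 9 × \frac{14}{9} = 14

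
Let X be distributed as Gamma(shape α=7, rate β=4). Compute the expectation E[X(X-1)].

E[X(X-1)] = E[X² - X] = E[X²] - E[X]
E[X] = \frac{7}{4}
E[X²] = Var(X) + (E[X])² = \frac{7}{16} + (\frac{7}{4})² = \frac{7}{2}
E[X(X-1)] = \frac{7}{2} - \frac{7}{4} = \frac{7}{4}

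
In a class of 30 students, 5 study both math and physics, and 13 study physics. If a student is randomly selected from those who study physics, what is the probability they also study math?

P(A ∩ B) = 5/30 = 1/6
P(B) = 13/30
P(A|B) = P(A ∩ B) / P(B) = (1/6) / (13/30) = 5/13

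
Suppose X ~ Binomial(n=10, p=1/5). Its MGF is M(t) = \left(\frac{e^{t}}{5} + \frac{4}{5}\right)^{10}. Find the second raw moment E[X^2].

To find E[X^2], compute M^(2)(0):
M^(1)(t) = 2 \left(\frac{e^{t}}{5} + \frac{4}{5}\right)^{9} e^{t}
M^(2)(t) = 2 \left(\frac{e^{t}}{5} + \frac{4}{5}\right)^{9} e^{t} + \frac{18 \left(\frac{e^{t}}{5} + \frac{4}{5}\right)^{8} e^{2 t}}{5}
M^(2)(0) = \frac{28}{5}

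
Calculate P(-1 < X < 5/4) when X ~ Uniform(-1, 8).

P(-1 < X < 5/4) = ∫_{-1}^{5/4} f(x) dx
where f(x) = \frac{1}{9}
= \frac{1}{4}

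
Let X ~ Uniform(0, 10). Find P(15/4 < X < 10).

P(15/4 < X < 10) = ∫_{15/4}^{10} f(x) dx
where f(x) = \frac{1}{10}
= \frac{5}{8}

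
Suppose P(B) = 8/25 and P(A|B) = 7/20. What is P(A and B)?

By definition, P(A|B) = P(A ∩ B) / P(B)
So P(A ∩ B) = P(A|B) × P(B)
= 7/20 × 8/25
= 14/125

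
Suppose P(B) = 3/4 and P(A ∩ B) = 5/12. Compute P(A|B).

P(A|B) = P(A ∩ B) / P(B)
= (5/12) / (3/4)
= 5/9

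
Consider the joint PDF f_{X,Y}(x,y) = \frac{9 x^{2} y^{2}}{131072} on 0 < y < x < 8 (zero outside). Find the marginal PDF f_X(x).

f_X(x) = ∫_0^x \frac{9 x^{2} y^{2}}{131072} dy = \frac{3 x^{5}}{131072}
for 0 < x < 8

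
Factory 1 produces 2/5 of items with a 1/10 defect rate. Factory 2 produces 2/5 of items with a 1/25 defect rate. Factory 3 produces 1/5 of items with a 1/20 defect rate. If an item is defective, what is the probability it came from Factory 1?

Using Bayes' theorem:
P(F1) = 2/5, P(D|F1) = 1/10
P(F2) = 2/5, P(D|F2) = 1/25
P(F3) = 1/5, P(D|F3) = 1/20
P(D) = P(D|F1)P(F1) + P(D|F2)P(F2) + P(D|F3)P(F3)
     = \frac{33}{500}
P(F1|D) = P(D|F1)P(F1) / P(D)
= \frac{20}{33}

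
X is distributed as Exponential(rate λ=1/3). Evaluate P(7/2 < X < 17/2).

P(7/2 < X < 17/2) = ∫_{7/2}^{17/2} f(x) dx
where f(x) = \frac{e^{- \frac{x}{3}}}{3}
= - \frac{1 - e^{\frac{5}{3}}}{e^{\frac{17}{6}}}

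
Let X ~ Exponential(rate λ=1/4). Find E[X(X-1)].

E[X(X-1)] = E[X² - X] = E[X²] - E[X]
E[X] = 4
E[X²] = Var(X) + (E[X])² = 16 + (4)² = 32
E[X(X-1)] = 32 - 4 = 28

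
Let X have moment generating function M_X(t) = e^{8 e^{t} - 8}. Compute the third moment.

To find E[X^3], compute M^(3)(0):
M^(1)(t) = 8 e^{t} e^{8 e^{t} - 8}
M^(2)(t) = 64 e^{2 t} e^{8 e^{t} - 8} + 8 e^{t} e^{8 e^{t} - 8}
M^(3)(t) = 512 e^{3 t} e^{8 e^{t} - 8} + 192 e^{2 t} e^{8 e^{t} - 8} + 8 e^{t} e^{8 e^{t} - 8}
M^(3)(0) = 712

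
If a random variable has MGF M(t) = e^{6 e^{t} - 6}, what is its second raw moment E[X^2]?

To find E[X^2], compute M^(2)(0):
M^(1)(t) = 6 e^{t} e^{6 e^{t} - 6}
M^(2)(t) = 36 e^{2 t} e^{6 e^{t} - 6} + 6 e^{t} e^{6 e^{t} - 6}
M^(2)(0) = 42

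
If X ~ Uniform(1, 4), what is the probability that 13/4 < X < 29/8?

P(13/4 < X < 29/8) = ∫_{13/4}^{29/8} f(x) dx
where f(x) = \frac{1}{3}
= \frac{1}{8}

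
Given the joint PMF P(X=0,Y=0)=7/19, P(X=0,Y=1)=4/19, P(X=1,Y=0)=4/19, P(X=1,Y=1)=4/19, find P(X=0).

P(X=0) = P(X=0,Y=0) + P(X=0,Y=1)
= 7/19 + 4/19
= 11/19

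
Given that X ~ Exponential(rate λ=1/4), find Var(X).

For X ~ Exponential(rate λ=1/4):
Var(X) = 16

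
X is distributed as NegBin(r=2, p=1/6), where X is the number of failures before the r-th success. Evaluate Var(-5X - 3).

For X ~ NegBin(r=2, p=1/6), where X is the number of failures before the r-th success:
Var(X) = 60
Var(-5X - 3) = (-5)² × Var(X) = 25 × 60 = 1500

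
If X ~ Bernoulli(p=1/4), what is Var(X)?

For X ~ Bernoulli(p=1/4):
Var(X) = \frac{3}{16}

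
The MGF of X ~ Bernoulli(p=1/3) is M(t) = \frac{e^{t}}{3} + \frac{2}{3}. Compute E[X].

To find E[X], compute M^(1)(0):
M^(1)(t) = \frac{e^{t}}{3}
M^(1)(0) = \frac{1}{3}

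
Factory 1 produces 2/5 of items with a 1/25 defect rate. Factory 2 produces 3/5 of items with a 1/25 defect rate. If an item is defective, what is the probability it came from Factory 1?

Using Bayes' theorem:
P(F1) = 2/5, P(D|F1) = 1/25
P(F2) = 3/5, P(D|F2) = 1/25
P(D) = P(D|F1)P(F1) + P(D|F2)P(F2)
     = \frac{1}{25}
P(F1|D) = P(D|F1)P(F1) / P(D)
= \frac{2}{5}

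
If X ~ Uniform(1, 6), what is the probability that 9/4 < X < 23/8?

P(9/4 < X < 23/8) = ∫_{9/4}^{23/8} f(x) dx
where f(x) = \frac{1}{5}
= \frac{1}{8}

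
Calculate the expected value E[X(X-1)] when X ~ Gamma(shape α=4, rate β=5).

E[X(X-1)] = E[X² - X] = E[X²] - E[X]
E[X] = \frac{4}{5}
E[X²] = Var(X) + (E[X])² = \frac{4}{25} + (\frac{4}{5})² = \frac{4}{5}
E[X(X-1)] = \frac{4}{5} - \frac{4}{5} = 0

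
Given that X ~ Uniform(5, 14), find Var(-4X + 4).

For X ~ Uniform(5, 14):
Var(X) = \frac{27}{4}
Var(-4X + 4) = (-4)² × Var(X) = 16 × \frac{27}{4} = 108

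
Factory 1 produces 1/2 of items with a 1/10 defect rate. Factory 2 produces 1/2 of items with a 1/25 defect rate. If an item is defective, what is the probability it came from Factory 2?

Using Bayes' theorem:
P(F1) = 1/2, P(D|F1) = 1/10
P(F2) = 1/2, P(D|F2) = 1/25
P(D) = P(D|F1)P(F1) + P(D|F2)P(F2)
     = \frac{7}{100}
P(F2|D) = P(D|F2)P(F2) / P(D)
= \frac{2}{7}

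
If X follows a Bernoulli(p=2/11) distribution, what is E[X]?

For X ~ Bernoulli(p=2/11), the expected value is:
E[X] = \frac{2}{11}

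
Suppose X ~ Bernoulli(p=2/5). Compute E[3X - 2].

For X ~ Bernoulli(p=2/5):
E[X] = \frac{2}{5}
E[3X - 2] = 3 × E[X] - 2 = - \frac{4}{5}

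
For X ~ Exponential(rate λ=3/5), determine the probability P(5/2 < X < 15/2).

P(5/2 < X < 15/2) = ∫_{5/2}^{15/2} f(x) dx
where f(x) = \frac{3 e^{- \frac{3 x}{5}}}{5}
= - \frac{1 - e^{3}}{e^{\frac{9}{2}}}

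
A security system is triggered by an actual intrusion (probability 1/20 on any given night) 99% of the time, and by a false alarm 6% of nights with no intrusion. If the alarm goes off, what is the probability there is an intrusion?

Let D = the rare event, + = positive/flagged.
P(D) = 1/20
P(+|D) = 99/100
P(+|D') = 6/100 = 3/50
P(+) = P(+|D)P(D) + P(+|D')P(D')
     = \frac{99}{100} × \frac{1}{20} + \frac{3}{50} × \frac{19}{20}
     = \frac{213}{2000}
P(D|+) = P(+|D)P(D)/P(+) = \frac{33}{71}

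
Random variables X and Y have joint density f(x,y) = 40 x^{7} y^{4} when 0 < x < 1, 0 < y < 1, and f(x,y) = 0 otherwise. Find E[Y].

E[Y] = ∫_0^1 ∫_0^1 y × f(x,y) dx dy
= \frac{5}{6}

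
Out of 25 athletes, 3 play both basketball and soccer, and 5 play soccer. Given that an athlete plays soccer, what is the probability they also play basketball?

P(A ∩ B) = 3/25
P(B) = 5/25 = 1/5
P(A|B) = P(A ∩ B) / P(B) = (3/25) / (1/5) = 3/5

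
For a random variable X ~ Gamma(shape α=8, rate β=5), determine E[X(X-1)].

E[X(X-1)] = E[X² - X] = E[X²] - E[X]
E[X] = \frac{8}{5}
E[X²] = Var(X) + (E[X])² = \frac{8}{25} + (\frac{8}{5})² = \frac{72}{25}
E[X(X-1)] = \frac{72}{25} - \frac{8}{5} = \frac{32}{25}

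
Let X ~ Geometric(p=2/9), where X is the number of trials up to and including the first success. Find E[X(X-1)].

E[X(X-1)] = E[X² - X] = E[X²] - E[X]
E[X] = \frac{9}{2}
E[X²] = Var(X) + (E[X])² = \frac{63}{4} + (\frac{9}{2})² = 36
E[X(X-1)] = 36 - \frac{9}{2} = \frac{63}{2}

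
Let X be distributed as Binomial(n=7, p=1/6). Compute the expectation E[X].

For X ~ Binomial(n=7, p=1/6), the expected value is:
E[X] = \frac{7}{6}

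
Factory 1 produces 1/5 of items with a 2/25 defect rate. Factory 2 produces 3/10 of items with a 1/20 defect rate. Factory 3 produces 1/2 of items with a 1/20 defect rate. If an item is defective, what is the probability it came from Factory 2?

Using Bayes' theorem:
P(F1) = 1/5, P(D|F1) = 2/25
P(F2) = 3/10, P(D|F2) = 1/20
P(F3) = 1/2, P(D|F3) = 1/20
P(D) = P(D|F1)P(F1) + P(D|F2)P(F2) + P(D|F3)P(F3)
     = \frac{7}{125}
P(F2|D) = P(D|F2)P(F2) / P(D)
= \frac{15}{56}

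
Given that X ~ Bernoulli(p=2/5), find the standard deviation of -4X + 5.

For X ~ Bernoulli(p=2/5):
Var(X) = \frac{6}{25}
SD(X) = √(Var(X)) = √(\frac{6}{25}) = \frac{\sqrt{6}}{5}
SD(-4X + 5) = |-4| × SD(X) = 4 × \frac{\sqrt{6}}{5} = \frac{4 \sqrt{6}}{5}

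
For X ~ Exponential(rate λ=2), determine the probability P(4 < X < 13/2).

P(4 < X < 13/2) = ∫_{4}^{13/2} f(x) dx
where f(x) = 2 e^{- 2 x}
= - \frac{1 - e^{5}}{e^{13}}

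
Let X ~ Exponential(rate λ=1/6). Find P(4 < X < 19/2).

P(4 < X < 19/2) = ∫_{4}^{19/2} f(x) dx
where f(x) = \frac{e^{- \frac{x}{6}}}{6}
= - \frac{1}{e^{\frac{19}{12}}} + e^{- \frac{2}{3}}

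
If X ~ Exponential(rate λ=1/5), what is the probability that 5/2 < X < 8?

P(5/2 < X < 8) = ∫_{5/2}^{8} f(x) dx
where f(x) = \frac{e^{- \frac{x}{5}}}{5}
= - \frac{1}{e^{\frac{8}{5}}} + e^{- \frac{1}{2}}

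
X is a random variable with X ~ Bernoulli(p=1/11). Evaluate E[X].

For X ~ Bernoulli(p=1/11), the expected value is:
E[X] = \frac{1}{11}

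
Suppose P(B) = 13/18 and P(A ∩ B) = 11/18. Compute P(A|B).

P(A|B) = P(A ∩ B) / P(B)
= (11/18) / (13/18)
= 11/13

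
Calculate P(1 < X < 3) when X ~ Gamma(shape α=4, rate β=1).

P(1 < X < 3) = ∫_{1}^{3} f(x) dx
where f(x) = \frac{x^{3} e^{- x}}{6}
= \frac{-39 + 8 e^{2}}{3 e^{3}}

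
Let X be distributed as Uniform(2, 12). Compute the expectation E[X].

For X ~ Uniform(2, 12), the expected value is:
E[X] = 7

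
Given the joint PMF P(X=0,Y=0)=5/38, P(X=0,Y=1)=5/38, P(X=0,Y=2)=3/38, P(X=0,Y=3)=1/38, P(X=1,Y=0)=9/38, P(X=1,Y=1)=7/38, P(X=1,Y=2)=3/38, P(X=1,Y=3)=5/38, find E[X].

First find marginal of X:
P(X=0) = 7/19
P(X=1) = 12/19
E[X] = 0 × 7/19 + 1 × 12/19 = 12/19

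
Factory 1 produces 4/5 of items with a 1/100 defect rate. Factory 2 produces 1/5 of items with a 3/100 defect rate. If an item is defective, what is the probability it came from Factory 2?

Using Bayes' theorem:
P(F1) = 4/5, P(D|F1) = 1/100
P(F2) = 1/5, P(D|F2) = 3/100
P(D) = P(D|F1)P(F1) + P(D|F2)P(F2)
     = \frac{7}{500}
P(F2|D) = P(D|F2)P(F2) / P(D)
= \frac{3}{7}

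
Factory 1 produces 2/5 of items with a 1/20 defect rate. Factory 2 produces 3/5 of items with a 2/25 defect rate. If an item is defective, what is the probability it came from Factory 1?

Using Bayes' theorem:
P(F1) = 2/5, P(D|F1) = 1/20
P(F2) = 3/5, P(D|F2) = 2/25
P(D) = P(D|F1)P(F1) + P(D|F2)P(F2)
     = \frac{17}{250}
P(F1|D) = P(D|F1)P(F1) / P(D)
= \frac{5}{17}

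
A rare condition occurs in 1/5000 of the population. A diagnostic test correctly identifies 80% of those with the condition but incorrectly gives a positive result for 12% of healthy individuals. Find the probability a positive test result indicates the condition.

Let D = the rare event, + = positive/flagged.
P(D) = 1/5000
P(+|D) = 80/100 = 4/5
P(+|D') = 12/100 = 3/25
P(+) = P(+|D)P(D) + P(+|D')P(D')
     = \frac{4}{5} × \frac{1}{5000} + \frac{3}{25} × \frac{4999}{5000}
     = \frac{15017}{125000}
P(D|+) = P(+|D)P(D)/P(+) = \frac{20}{15017}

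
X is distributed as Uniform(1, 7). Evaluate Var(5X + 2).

For X ~ Uniform(1, 7):
Var(X) = 3
Var(5X + 2) = (5)² × Var(X) = 25 × 3 = 75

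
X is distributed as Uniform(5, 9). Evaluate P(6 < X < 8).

P(6 < X < 8) = ∫_{6}^{8} f(x) dx
where f(x) = \frac{1}{4}
= \frac{1}{2}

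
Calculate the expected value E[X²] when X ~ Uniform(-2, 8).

Using the identity E[X²] = Var(X) + (E[X])²:
E[X] = 3
Var(X) = \frac{25}{3}
E[X²] = \frac{25}{3} + (3)²
= \frac{52}{3}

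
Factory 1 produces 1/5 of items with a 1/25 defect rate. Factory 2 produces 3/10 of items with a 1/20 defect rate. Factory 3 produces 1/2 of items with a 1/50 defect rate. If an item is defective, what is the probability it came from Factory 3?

Using Bayes' theorem:
P(F1) = 1/5, P(D|F1) = 1/25
P(F2) = 3/10, P(D|F2) = 1/20
P(F3) = 1/2, P(D|F3) = 1/50
P(D) = P(D|F1)P(F1) + P(D|F2)P(F2) + P(D|F3)P(F3)
     = \frac{33}{1000}
P(F3|D) = P(D|F3)P(F3) / P(D)
= \frac{10}{33}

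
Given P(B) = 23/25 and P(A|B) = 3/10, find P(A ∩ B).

By definition, P(A|B) = P(A ∩ B) / P(B)
So P(A ∩ B) = P(A|B) × P(B)
= 3/10 × 23/25
= 69/250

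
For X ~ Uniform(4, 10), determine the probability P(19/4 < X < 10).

P(19/4 < X < 10) = ∫_{19/4}^{10} f(x) dx
where f(x) = \frac{1}{6}
= \frac{7}{8}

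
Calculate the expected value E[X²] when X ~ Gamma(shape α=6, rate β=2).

Using the identity E[X²] = Var(X) + (E[X])²:
E[X] = 3
Var(X) = \frac{3}{2}
E[X²] = \frac{3}{2} + (3)²
= \frac{21}{2}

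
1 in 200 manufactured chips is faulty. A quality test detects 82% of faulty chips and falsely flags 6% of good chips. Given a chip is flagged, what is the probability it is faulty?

Let D = the rare event, + = positive/flagged.
P(D) = 1/200
P(+|D) = 82/100 = 41/50
P(+|D') = 6/100 = 3/50
P(+) = P(+|D)P(D) + P(+|D')P(D')
     = \frac{41}{50} × \frac{1}{200} + \frac{3}{50} × \frac{199}{200}
     = \frac{319}{5000}
P(D|+) = P(+|D)P(D)/P(+) = \frac{41}{638}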